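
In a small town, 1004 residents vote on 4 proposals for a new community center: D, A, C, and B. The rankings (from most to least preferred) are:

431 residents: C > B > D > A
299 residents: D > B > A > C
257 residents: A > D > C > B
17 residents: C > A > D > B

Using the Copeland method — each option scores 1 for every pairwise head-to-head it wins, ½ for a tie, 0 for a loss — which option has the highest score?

D

D: beats A, C, and B → score 3.
A: beats C; loses to D and B → score 1.
C: beats B; loses to D and A → score 1.
B: beats A; loses to D and C → score 1.
D has the best pairwise record.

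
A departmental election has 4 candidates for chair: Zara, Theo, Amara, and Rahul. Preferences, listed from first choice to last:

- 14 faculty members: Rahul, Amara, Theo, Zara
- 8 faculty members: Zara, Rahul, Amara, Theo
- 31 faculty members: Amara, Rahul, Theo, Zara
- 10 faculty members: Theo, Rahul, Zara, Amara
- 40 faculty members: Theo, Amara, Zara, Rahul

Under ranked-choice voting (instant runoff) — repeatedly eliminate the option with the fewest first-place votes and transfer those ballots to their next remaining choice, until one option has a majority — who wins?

Round 1: Zara 8, Theo 50, Amara 31, Rahul 14. Eliminate Zara.
Round 2: Theo 50, Amara 31, Rahul 22. Eliminate Rahul.
Round 3: Theo 50, Amara 53. Amara has a majority.

Amara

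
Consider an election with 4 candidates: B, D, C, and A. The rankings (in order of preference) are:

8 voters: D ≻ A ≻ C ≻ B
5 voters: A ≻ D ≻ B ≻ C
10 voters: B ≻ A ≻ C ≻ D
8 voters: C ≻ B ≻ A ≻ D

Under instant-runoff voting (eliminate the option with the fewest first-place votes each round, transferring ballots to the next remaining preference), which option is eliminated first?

A

Round 1: B 10, D 8, C 8, A 5. Eliminate A.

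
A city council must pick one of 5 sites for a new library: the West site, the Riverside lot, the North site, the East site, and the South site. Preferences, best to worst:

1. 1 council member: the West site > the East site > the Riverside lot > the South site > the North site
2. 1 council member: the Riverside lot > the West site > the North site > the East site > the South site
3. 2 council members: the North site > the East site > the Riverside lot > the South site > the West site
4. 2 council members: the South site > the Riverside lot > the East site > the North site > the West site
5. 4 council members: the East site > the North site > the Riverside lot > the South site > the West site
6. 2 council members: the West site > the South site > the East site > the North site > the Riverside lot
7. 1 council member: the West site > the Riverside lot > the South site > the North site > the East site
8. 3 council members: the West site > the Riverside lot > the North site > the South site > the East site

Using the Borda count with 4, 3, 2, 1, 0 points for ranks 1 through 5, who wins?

the Riverside lot

the West site: 1·4 + 1·3 + 2·0 + 2·0 + 4·0 + 2·4 + 1·4 + 3·4 = 31
the Riverside lot: 1·2 + 1·4 + 2·2 + 2·3 + 4·2 + 2·0 + 1·3 + 3·3 = 36
the North site: 1·0 + 1·2 + 2·4 + 2·1 + 4·3 + 2·1 + 1·1 + 3·2 = 33
the East site: 1·3 + 1·1 + 2·3 + 2·2 + 4·4 + 2·2 + 1·0 + 3·0 = 34
the South site: 1·1 + 1·0 + 2·1 + 2·4 + 4·1 + 2·3 + 1·2 + 3·1 = 26
the Riverside lot has the highest Borda score (36).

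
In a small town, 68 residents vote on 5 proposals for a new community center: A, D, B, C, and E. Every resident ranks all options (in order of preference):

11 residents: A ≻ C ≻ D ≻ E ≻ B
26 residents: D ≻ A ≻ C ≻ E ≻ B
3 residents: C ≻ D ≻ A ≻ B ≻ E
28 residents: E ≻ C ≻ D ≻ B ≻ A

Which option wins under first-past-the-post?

E

First-place votes: A 11, D 26, B 0, C 3, E 28.
E has the most first-place votes.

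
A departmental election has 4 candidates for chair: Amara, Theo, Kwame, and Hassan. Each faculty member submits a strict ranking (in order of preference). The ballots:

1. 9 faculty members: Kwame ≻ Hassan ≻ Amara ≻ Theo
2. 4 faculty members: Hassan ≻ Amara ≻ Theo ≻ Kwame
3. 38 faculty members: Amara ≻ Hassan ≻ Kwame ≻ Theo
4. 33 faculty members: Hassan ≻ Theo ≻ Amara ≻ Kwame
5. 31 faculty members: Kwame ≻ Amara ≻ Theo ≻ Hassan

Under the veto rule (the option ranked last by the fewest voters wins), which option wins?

Amara

Last-place votes: Amara 0, Theo 47, Kwame 37, Hassan 31.
Amara is ranked last by the fewest voters, so Amara wins.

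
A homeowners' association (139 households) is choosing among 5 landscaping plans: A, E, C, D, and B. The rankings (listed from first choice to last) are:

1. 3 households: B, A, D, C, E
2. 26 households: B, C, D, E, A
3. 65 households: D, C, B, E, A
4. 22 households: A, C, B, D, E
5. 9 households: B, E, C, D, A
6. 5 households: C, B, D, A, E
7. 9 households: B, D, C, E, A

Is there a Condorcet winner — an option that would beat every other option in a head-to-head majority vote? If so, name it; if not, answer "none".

Checking pairwise contests:
E beats A 109–30.
C beats E 130–9.
D beats C 77–62.
B beats D 74–65.
C beats B 92–47.
Every option loses at least one head-to-head, so there is no Condorcet winner.

none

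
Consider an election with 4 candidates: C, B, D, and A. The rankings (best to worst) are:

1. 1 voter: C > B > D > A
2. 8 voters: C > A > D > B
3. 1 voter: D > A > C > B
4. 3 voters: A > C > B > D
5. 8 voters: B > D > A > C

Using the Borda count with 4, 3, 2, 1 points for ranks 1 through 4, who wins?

C: 1·4 + 8·4 + 1·2 + 3·3 + 8·1 = 55
B: 1·3 + 8·1 + 1·1 + 3·2 + 8·4 = 50
D: 1·2 + 8·2 + 1·4 + 3·1 + 8·3 = 49
A: 1·1 + 8·3 + 1·3 + 3·4 + 8·2 = 56
A has the highest Borda score (56).

A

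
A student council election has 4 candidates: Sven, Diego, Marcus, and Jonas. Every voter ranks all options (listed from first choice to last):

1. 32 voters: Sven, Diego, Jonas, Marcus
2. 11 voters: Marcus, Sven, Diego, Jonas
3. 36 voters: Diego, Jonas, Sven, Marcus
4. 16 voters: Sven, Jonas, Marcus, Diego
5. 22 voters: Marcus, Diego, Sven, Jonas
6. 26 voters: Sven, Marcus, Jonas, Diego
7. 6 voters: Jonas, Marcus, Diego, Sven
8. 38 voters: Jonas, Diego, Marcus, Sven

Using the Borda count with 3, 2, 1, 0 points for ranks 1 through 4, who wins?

Sven: 32·3 + 11·2 + 36·1 + 16·3 + 22·1 + 26·3 + 6·0 + 38·0 = 302
Diego: 32·2 + 11·1 + 36·3 + 16·0 + 22·2 + 26·0 + 6·1 + 38·2 = 309
Marcus: 32·0 + 11·3 + 36·0 + 16·1 + 22·3 + 26·2 + 6·2 + 38·1 = 217
Jonas: 32·1 + 11·0 + 36·2 + 16·2 + 22·0 + 26·1 + 6·3 + 38·3 = 294
Diego has the highest Borda score (309).

Diego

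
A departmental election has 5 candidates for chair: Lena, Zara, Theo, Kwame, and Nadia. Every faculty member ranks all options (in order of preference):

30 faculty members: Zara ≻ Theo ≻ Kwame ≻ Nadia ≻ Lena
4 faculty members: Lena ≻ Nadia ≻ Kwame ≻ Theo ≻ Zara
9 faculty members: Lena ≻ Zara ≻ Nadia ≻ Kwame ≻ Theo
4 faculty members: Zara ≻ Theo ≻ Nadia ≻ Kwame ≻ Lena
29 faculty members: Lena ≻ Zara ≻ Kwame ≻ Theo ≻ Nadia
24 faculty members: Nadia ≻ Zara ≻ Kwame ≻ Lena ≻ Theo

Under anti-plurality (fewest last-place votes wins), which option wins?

Kwame

Last-place votes: Lena 34, Zara 4, Theo 33, Kwame 0, Nadia 29.
Kwame is ranked last by the fewest voters, so Kwame wins.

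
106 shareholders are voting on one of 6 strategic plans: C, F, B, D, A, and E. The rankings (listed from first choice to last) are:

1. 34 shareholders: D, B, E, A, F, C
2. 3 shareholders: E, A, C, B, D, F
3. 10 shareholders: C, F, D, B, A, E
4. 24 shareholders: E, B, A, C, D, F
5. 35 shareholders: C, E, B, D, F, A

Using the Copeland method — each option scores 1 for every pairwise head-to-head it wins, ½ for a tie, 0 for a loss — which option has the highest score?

C: beats F and D; loses to B, A, and E → score 2.
F: loses to C, B, D, A, and E → score 0.
B: beats C, F, D, and A; loses to E → score 4.
D: beats F and A; loses to C, B, and E → score 2.
A: beats C and F; loses to B, D, and E → score 2.
E: beats C, F, B, D, and A → score 5.
E has the best pairwise record.

E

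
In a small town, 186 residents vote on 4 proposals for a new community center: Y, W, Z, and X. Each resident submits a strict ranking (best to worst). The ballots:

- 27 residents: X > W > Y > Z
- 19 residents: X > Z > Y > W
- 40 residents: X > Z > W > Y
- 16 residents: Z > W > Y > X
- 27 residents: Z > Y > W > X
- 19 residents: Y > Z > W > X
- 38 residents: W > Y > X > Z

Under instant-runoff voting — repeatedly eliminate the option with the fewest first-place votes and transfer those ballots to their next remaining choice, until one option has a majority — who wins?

X

Round 1: Y 19, W 38, Z 43, X 86. Eliminate Y.
Round 2: W 38, Z 62, X 86. Eliminate W.
Round 3: Z 62, X 124. X has a majority.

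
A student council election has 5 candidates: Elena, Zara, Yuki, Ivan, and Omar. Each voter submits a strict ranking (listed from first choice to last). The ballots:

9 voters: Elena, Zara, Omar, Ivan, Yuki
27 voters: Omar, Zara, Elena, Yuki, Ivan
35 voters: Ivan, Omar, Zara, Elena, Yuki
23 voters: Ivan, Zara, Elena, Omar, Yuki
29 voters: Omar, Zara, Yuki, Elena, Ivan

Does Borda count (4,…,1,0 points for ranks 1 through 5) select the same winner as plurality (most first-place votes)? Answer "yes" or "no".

Borda — scores: Elena 200, Zara 334, Yuki 85, Ivan 241, Omar 370. Winner: Omar.
Plurality — first-place votes: Elena 9, Zara 0, Yuki 0, Ivan 58, Omar 56. Winner: Ivan.
The two methods disagree.

no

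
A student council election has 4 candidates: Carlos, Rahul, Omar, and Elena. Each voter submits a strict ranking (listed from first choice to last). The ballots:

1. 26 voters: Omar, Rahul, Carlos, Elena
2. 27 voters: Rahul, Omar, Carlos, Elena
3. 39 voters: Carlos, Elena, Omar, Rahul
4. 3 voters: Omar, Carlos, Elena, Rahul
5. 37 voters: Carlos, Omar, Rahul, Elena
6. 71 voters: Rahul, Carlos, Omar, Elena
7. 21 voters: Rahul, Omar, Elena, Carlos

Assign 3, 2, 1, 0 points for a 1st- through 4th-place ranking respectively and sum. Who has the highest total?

Carlos: 26·1 + 27·1 + 39·3 + 3·2 + 37·3 + 71·2 + 21·0 = 429
Rahul: 26·2 + 27·3 + 39·0 + 3·0 + 37·1 + 71·3 + 21·3 = 446
Omar: 26·3 + 27·2 + 39·1 + 3·3 + 37·2 + 71·1 + 21·2 = 367
Elena: 26·0 + 27·0 + 39·2 + 3·1 + 37·0 + 71·0 + 21·1 = 102
Rahul has the highest Borda score (446).

Rahul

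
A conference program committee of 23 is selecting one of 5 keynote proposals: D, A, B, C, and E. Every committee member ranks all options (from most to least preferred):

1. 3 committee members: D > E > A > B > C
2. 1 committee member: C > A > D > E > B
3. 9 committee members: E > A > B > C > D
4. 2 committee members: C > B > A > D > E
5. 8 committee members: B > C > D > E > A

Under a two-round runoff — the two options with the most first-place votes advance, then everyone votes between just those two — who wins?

E

Round 1 first-place votes: D 3, A 0, B 8, C 3, E 9.
E and B advance.
Runoff: E is preferred to B by 13 voters; B by 10.
E wins the runoff.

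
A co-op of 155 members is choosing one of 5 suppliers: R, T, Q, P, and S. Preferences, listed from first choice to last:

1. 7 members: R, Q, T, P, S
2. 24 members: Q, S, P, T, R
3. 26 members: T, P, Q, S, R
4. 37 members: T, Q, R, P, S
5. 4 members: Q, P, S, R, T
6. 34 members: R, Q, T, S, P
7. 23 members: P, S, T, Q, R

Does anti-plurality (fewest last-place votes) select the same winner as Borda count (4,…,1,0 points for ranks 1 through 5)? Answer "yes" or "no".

yes

Anti-plurality — last-place votes: R 73, T 4, Q 0, P 34, S 44. Winner: Q.
Borda — scores: R 242, T 404, Q 421, P 274, S 209. Winner: Q.
The two methods agree.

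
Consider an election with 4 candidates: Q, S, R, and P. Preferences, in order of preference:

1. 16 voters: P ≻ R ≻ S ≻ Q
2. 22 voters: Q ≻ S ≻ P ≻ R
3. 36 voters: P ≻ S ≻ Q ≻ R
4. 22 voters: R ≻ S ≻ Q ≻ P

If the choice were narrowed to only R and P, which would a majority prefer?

P

Voters preferring R to P: 22; preferring P to R: 74.
P wins the head-to-head.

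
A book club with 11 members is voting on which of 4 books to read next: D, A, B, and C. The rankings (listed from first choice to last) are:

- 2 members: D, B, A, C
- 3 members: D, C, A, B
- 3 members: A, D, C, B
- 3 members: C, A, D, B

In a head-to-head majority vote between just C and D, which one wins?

D

Voters preferring C to D: 3; preferring D to C: 8.
D wins the head-to-head.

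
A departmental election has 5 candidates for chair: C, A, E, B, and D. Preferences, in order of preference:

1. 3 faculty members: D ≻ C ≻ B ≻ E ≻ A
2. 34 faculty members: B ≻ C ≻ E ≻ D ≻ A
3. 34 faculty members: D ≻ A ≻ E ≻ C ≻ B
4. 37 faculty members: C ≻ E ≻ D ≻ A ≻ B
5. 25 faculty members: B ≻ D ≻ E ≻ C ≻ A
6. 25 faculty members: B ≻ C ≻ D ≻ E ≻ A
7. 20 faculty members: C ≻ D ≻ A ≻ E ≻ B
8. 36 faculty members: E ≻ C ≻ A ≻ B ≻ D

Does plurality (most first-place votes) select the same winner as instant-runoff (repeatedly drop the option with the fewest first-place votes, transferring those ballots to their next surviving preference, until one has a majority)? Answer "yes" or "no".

no

Plurality — first-place votes: C 57, A 0, E 36, B 84, D 37. Winner: B.
Instant-runoff — R1 C 57, A 0, E 36, B 84, D 37 (A out); R2 C 57, E 36, B 84, D 37 (E out); R3 C 93, B 84, D 37 (D out); R4 C 130, B 84 (C winner). Winner: C.
The two methods disagree.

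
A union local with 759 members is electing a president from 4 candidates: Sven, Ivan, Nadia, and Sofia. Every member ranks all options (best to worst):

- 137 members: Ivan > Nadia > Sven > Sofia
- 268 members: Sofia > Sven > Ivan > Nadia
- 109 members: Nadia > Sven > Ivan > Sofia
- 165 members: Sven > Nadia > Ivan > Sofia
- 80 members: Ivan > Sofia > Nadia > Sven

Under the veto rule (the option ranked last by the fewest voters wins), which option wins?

Ivan

Last-place votes: Sven 80, Ivan 0, Nadia 268, Sofia 411.
Ivan is ranked last by the fewest voters, so Ivan wins.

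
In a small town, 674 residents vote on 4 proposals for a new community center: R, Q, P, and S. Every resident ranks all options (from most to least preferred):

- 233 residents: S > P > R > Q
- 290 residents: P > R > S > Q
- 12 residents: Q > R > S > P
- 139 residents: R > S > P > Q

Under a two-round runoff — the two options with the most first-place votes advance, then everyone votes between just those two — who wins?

Round 1 first-place votes: R 139, Q 12, P 290, S 233.
P and S advance.
Runoff: P is preferred to S by 290 voters; S by 384.
S wins the runoff.

S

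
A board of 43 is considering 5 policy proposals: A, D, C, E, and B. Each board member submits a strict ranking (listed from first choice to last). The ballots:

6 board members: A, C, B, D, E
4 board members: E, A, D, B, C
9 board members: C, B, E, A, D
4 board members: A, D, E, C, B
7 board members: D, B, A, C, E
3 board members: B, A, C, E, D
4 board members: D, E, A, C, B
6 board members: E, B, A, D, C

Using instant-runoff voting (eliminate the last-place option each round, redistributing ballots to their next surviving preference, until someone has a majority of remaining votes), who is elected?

Round 1: A 10, D 11, C 9, E 10, B 3. Eliminate B.
Round 2: A 13, D 11, C 9, E 10. Eliminate C.
Round 3: A 13, D 11, E 19. Eliminate D.
Round 4: A 20, E 23. E has a majority.

E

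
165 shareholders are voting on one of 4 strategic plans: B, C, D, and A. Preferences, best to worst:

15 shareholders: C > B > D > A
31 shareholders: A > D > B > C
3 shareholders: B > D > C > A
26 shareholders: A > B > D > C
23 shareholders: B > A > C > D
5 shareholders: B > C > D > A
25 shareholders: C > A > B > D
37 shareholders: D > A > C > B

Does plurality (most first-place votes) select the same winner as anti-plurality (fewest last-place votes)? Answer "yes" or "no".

yes

Plurality — first-place votes: B 31, C 40, D 37, A 57. Winner: A.
Anti-plurality — last-place votes: B 37, C 57, D 48, A 23. Winner: A.
The two methods agree.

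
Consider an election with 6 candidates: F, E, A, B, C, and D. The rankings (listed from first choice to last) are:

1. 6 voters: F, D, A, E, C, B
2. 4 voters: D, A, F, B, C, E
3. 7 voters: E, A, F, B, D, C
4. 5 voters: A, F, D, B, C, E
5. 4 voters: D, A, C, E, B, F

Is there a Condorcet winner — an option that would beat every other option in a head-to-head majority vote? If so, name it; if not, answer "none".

Checking pairwise contests:
A beats F 20–6.
F beats E 15–11.
D beats A 14–12.
F beats B 22–4.
F beats C 22–4.
F beats D 18–8.
Every option loses at least one head-to-head, so there is no Condorcet winner.

none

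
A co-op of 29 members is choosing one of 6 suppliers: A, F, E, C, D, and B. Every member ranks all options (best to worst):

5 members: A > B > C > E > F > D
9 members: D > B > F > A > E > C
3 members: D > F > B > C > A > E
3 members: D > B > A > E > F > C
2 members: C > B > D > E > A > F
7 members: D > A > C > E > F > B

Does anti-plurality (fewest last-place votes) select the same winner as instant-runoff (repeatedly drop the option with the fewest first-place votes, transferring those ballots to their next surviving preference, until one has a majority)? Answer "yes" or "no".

Anti-plurality — last-place votes: A 0, F 2, E 3, C 12, D 5, B 7. Winner: A.
Instant-runoff — R1 A 5, F 0, E 0, C 2, D 22, B 0 (D winner). Winner: D.
The two methods disagree.

no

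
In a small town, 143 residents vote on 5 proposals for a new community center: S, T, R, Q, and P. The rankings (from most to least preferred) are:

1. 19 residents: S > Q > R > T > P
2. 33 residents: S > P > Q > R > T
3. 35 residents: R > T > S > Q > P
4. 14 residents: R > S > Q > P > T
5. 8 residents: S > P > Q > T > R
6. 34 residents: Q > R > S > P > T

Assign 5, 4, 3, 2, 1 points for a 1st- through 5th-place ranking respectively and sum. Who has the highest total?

S: 19·5 + 33·5 + 35·3 + 14·4 + 8·5 + 34·3 = 563
T: 19·2 + 33·1 + 35·4 + 14·1 + 8·2 + 34·1 = 275
R: 19·3 + 33·2 + 35·5 + 14·5 + 8·1 + 34·4 = 512
Q: 19·4 + 33·3 + 35·2 + 14·3 + 8·3 + 34·5 = 481
P: 19·1 + 33·4 + 35·1 + 14·2 + 8·4 + 34·2 = 314
S has the highest Borda score (563).

S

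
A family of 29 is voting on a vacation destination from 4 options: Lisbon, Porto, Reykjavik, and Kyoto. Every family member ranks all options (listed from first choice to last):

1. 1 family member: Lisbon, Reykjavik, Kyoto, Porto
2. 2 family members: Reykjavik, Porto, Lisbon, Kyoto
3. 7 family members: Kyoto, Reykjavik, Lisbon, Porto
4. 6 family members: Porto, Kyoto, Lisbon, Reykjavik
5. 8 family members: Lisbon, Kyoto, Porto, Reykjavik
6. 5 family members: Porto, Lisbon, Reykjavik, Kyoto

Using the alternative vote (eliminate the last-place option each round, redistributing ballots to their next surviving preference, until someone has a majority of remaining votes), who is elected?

Round 1: Lisbon 9, Porto 11, Reykjavik 2, Kyoto 7. Eliminate Reykjavik.
Round 2: Lisbon 9, Porto 13, Kyoto 7. Eliminate Kyoto.
Round 3: Lisbon 16, Porto 13. Lisbon has a majority.

Lisbon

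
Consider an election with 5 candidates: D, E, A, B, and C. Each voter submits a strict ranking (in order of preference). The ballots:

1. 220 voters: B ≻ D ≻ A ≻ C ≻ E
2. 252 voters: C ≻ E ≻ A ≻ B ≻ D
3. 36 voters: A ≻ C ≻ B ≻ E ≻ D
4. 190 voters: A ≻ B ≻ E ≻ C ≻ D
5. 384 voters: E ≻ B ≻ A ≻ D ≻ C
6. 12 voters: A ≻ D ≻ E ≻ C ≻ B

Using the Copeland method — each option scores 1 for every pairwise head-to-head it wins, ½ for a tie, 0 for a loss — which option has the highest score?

E

D: beats C; loses to E, A, and B → score 1.
E: beats D, A, B, and C → score 4.
A: beats D and C; loses to E and B → score 2.
B: beats D, A, and C; loses to E → score 3.
C: loses to D, E, A, and B → score 0.
E has the best pairwise record.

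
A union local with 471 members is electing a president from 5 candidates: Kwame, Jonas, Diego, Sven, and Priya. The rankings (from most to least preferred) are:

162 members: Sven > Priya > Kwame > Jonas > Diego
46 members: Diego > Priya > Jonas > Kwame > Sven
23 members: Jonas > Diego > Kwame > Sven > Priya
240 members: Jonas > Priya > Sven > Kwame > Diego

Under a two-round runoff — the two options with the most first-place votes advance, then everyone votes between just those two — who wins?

Round 1 first-place votes: Kwame 0, Jonas 263, Diego 46, Sven 162, Priya 0.
Jonas and Sven advance.
Runoff: Jonas is preferred to Sven by 309 voters; Sven by 162.
Jonas wins the runoff.

Jonas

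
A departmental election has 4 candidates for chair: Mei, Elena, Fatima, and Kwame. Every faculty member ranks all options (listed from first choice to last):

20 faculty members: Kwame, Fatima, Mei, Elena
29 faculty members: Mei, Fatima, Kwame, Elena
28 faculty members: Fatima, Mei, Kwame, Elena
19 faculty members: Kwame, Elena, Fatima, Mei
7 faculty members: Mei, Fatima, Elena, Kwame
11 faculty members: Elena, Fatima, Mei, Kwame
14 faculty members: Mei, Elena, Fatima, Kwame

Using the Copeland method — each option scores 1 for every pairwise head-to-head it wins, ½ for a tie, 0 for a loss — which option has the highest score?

Fatima

Mei: beats Elena and Kwame; loses to Fatima → score 2.
Elena: loses to Mei, Fatima, and Kwame → score 0.
Fatima: beats Mei, Elena, and Kwame → score 3.
Kwame: beats Elena; loses to Mei and Fatima → score 1.
Fatima has the best pairwise record.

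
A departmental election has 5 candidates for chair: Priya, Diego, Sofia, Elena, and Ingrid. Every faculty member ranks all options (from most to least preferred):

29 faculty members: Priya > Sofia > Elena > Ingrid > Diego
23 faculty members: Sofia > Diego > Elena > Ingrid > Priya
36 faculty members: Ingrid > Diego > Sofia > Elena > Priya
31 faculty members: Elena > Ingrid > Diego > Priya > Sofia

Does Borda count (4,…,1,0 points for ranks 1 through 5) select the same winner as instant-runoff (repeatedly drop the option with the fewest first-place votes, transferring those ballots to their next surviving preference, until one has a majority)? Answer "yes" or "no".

no

Borda — scores: Priya 147, Diego 239, Sofia 251, Elena 264, Ingrid 289. Winner: Ingrid.
Instant-runoff — R1 Priya 29, Diego 0, Sofia 23, Elena 31, Ingrid 36 (Diego out); R2 Priya 29, Sofia 23, Elena 31, Ingrid 36 (Sofia out); R3 Priya 29, Elena 54, Ingrid 36 (Priya out); R4 Elena 83, Ingrid 36 (Elena winner). Winner: Elena.
The two methods disagree.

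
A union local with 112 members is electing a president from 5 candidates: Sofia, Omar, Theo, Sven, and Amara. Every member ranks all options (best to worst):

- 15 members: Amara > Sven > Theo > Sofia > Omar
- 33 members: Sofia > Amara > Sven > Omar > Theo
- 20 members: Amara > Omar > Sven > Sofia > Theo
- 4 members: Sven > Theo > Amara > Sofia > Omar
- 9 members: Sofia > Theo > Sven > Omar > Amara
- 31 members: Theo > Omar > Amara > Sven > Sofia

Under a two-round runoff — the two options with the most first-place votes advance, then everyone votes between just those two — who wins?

Round 1 first-place votes: Sofia 42, Omar 0, Theo 31, Sven 4, Amara 35.
Sofia and Amara advance.
Runoff: Sofia is preferred to Amara by 42 voters; Amara by 70.
Amara wins the runoff.

Amara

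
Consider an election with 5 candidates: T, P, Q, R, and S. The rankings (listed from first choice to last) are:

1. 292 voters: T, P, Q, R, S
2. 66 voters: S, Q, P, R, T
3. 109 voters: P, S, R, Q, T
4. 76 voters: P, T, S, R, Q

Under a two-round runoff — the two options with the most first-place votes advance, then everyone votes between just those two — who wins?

Round 1 first-place votes: T 292, P 185, Q 0, R 0, S 66.
T and P advance.
Runoff: T is preferred to P by 292 voters; P by 251.
T wins the runoff.

T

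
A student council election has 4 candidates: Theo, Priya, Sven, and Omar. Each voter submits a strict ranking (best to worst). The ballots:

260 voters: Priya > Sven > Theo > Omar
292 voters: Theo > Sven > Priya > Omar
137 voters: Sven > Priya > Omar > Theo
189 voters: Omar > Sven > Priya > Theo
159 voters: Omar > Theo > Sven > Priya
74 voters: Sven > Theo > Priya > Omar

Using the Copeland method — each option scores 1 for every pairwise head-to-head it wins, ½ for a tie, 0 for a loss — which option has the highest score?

Theo: beats Omar; loses to Priya and Sven → score 1.
Priya: beats Theo and Omar; loses to Sven → score 2.
Sven: beats Theo, Priya, and Omar → score 3.
Omar: loses to Theo, Priya, and Sven → score 0.
Sven has the best pairwise record.

Sven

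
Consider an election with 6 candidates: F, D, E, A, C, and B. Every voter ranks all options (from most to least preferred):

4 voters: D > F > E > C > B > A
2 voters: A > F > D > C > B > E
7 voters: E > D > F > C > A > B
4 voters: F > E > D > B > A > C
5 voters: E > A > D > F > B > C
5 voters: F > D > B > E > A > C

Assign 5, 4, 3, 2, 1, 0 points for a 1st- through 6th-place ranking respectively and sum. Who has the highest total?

D

F: 4·4 + 2·4 + 7·3 + 4·5 + 5·2 + 5·5 = 100
D: 4·5 + 2·3 + 7·4 + 4·3 + 5·3 + 5·4 = 101
E: 4·3 + 2·0 + 7·5 + 4·4 + 5·5 + 5·2 = 98
A: 4·0 + 2·5 + 7·1 + 4·1 + 5·4 + 5·1 = 46
C: 4·2 + 2·2 + 7·2 + 4·0 + 5·0 + 5·0 = 26
B: 4·1 + 2·1 + 7·0 + 4·2 + 5·1 + 5·3 = 34
D has the highest Borda score (101).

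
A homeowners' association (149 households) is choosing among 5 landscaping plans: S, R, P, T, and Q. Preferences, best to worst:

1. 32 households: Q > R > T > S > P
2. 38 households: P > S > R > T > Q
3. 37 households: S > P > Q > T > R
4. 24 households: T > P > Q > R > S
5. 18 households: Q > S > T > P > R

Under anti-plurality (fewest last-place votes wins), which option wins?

Last-place votes: S 24, R 55, P 32, T 0, Q 38.
T is ranked last by the fewest voters, so T wins.

T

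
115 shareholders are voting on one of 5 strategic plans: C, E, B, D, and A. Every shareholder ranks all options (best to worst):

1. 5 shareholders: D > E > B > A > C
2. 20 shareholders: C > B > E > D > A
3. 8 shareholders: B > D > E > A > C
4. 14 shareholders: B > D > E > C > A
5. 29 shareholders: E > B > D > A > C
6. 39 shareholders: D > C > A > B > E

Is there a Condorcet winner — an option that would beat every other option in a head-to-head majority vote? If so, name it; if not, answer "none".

none

Checking pairwise contests:
D beats C 95–20.
C beats E 59–56.
C beats B 59–56.
B beats D 71–44.
C beats A 73–42.
Every option loses at least one head-to-head, so there is no Condorcet winner.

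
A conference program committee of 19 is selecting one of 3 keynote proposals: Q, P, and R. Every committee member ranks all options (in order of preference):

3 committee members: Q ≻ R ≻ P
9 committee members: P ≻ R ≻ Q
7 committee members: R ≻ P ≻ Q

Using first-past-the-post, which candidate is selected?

P

First-place votes: Q 3, P 9, R 7.
P has the most first-place votes.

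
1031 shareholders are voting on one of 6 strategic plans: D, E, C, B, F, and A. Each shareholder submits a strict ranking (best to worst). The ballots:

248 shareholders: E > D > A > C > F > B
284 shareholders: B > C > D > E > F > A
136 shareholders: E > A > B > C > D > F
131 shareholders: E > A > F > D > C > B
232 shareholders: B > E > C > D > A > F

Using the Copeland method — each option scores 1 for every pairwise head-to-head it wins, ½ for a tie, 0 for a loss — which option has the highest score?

B

D: beats F and A; loses to E, C, and B → score 2.
E: beats D, C, F, and A; loses to B → score 4.
C: beats D, F, and A; loses to E and B → score 3.
B: beats D, E, C, F, and A → score 5.
F: loses to D, E, C, B, and A → score 0.
A: beats F; loses to D, E, C, and B → score 1.
B has the best pairwise record.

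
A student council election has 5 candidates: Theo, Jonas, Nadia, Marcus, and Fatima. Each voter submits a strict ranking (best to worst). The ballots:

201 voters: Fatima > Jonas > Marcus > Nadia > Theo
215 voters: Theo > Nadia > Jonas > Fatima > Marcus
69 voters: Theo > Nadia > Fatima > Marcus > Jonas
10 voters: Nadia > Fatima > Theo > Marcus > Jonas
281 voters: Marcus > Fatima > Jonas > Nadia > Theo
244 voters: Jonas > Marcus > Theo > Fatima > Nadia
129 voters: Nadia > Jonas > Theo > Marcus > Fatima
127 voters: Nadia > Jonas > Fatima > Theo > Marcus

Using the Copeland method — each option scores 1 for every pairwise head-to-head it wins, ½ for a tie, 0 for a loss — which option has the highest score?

Theo: beats Fatima; loses to Jonas, Nadia, and Marcus → score 1.
Jonas: beats Theo, Nadia, Marcus, and Fatima → score 4.
Nadia: beats Theo; loses to Jonas, Marcus, and Fatima → score 1.
Marcus: beats Theo, Nadia, and Fatima; loses to Jonas → score 3.
Fatima: beats Nadia; loses to Theo, Jonas, and Marcus → score 1.
Jonas has the best pairwise record.

Jonas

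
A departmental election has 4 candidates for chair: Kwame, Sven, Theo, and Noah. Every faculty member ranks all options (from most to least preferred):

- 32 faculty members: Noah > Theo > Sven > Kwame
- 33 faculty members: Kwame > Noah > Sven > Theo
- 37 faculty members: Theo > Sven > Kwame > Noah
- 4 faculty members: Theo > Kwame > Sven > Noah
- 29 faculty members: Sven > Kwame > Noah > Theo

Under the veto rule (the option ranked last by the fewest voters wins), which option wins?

Sven

Last-place votes: Kwame 32, Sven 0, Theo 62, Noah 41.
Sven is ranked last by the fewest voters, so Sven wins.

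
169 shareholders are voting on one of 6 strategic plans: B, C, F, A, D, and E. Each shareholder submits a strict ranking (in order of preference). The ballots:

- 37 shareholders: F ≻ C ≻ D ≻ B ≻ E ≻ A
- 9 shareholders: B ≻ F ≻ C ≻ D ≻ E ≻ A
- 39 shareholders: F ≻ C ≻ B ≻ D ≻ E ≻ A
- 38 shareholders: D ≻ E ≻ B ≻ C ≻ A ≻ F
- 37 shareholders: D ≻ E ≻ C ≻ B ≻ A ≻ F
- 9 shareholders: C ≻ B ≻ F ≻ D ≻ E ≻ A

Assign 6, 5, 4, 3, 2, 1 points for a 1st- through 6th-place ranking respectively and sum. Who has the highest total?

D

B: 37·3 + 9·6 + 39·4 + 38·4 + 37·3 + 9·5 = 629
C: 37·5 + 9·4 + 39·5 + 38·3 + 37·4 + 9·6 = 732
F: 37·6 + 9·5 + 39·6 + 38·1 + 37·1 + 9·4 = 612
A: 37·1 + 9·1 + 39·1 + 38·2 + 37·2 + 9·1 = 244
D: 37·4 + 9·3 + 39·3 + 38·6 + 37·6 + 9·3 = 769
E: 37·2 + 9·2 + 39·2 + 38·5 + 37·5 + 9·2 = 563
D has the highest Borda score (769).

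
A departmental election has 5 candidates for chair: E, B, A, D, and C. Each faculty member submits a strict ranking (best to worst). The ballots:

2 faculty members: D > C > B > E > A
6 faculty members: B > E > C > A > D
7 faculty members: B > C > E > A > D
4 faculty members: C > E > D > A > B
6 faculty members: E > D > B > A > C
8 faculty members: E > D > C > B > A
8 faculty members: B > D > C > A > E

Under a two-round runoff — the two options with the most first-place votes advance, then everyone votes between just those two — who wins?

Round 1 first-place votes: E 14, B 21, A 0, D 2, C 4.
B and E advance.
Runoff: B is preferred to E by 23 voters; E by 18.
B wins the runoff.

B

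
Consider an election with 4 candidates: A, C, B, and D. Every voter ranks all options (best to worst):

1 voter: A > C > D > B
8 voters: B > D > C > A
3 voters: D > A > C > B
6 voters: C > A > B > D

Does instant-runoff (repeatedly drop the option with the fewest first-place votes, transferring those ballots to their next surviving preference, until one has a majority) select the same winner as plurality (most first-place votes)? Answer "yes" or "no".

Instant-runoff — R1 A 1, C 6, B 8, D 3 (A out); R2 C 7, B 8, D 3 (D out); R3 C 10, B 8 (C winner). Winner: C.
Plurality — first-place votes: A 1, C 6, B 8, D 3. Winner: B.
The two methods disagree.

no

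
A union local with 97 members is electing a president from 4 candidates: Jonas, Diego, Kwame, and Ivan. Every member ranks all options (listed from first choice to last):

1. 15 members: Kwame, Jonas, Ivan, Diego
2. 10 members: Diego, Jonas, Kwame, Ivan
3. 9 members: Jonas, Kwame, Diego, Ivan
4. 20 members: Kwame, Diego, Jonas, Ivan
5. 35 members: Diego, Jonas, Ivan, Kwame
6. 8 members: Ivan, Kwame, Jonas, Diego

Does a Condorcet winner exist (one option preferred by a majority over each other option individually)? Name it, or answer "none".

none

Checking pairwise contests:
Diego beats Jonas 65–32.
Kwame beats Diego 52–45.
Jonas beats Kwame 54–43.
Jonas beats Ivan 89–8.
Every option loses at least one head-to-head, so there is no Condorcet winner.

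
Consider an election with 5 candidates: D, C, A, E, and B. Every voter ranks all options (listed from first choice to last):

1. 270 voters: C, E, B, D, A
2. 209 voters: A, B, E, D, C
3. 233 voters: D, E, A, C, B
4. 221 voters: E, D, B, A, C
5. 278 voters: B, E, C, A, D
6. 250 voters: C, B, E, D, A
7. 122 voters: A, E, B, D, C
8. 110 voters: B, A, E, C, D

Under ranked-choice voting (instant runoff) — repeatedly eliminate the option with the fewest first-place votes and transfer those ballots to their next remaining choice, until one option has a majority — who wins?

Round 1: D 233, C 520, A 331, E 221, B 388. Eliminate E.
Round 2: D 454, C 520, A 331, B 388. Eliminate A.
Round 3: D 454, C 520, B 719. Eliminate D.
Round 4: C 753, B 940. B has a majority.

B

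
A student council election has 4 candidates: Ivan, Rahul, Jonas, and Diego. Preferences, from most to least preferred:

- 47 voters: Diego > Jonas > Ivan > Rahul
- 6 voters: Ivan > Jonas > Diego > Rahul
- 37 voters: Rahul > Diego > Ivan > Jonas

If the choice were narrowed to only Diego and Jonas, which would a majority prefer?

Diego

Voters preferring Diego to Jonas: 84; preferring Jonas to Diego: 6.
Diego wins the head-to-head.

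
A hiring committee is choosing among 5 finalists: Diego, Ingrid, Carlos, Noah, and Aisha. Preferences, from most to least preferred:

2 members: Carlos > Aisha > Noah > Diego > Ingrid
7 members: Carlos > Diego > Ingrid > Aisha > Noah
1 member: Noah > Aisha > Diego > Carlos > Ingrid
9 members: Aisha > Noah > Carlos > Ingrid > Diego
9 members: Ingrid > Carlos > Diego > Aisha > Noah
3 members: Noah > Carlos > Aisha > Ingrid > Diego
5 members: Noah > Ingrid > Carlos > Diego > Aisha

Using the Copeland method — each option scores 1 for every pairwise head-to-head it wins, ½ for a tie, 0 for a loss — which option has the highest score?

Carlos

Diego: beats Aisha; loses to Ingrid, Carlos, and Noah → score 1.
Ingrid: beats Diego and Aisha; loses to Carlos and Noah → score 2.
Carlos: beats Diego, Ingrid, and Aisha; ties Noah → score 3.5.
Noah: beats Diego and Ingrid; ties Carlos; loses to Aisha → score 2.5.
Aisha: beats Noah; loses to Diego, Ingrid, and Carlos → score 1.
Carlos has the best pairwise record.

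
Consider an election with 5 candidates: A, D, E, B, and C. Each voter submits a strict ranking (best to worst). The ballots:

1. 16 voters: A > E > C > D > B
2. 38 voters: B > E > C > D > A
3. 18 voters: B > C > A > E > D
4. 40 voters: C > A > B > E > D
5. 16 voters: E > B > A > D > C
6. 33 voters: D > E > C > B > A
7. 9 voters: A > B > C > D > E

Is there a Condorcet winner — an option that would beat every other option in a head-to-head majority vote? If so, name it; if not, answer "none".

none

Checking pairwise contests:
E beats A 87–83.
A beats D 99–71.
B beats E 105–65.
C beats B 89–81.
E beats C 103–67.
Every option loses at least one head-to-head, so there is no Condorcet winner.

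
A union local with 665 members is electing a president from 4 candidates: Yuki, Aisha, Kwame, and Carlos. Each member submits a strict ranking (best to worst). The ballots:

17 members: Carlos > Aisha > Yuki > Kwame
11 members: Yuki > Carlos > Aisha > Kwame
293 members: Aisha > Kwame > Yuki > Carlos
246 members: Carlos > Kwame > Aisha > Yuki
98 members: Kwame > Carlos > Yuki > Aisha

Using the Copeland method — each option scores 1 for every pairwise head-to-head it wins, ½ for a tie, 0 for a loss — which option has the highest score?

Yuki: loses to Aisha, Kwame, and Carlos → score 0.
Aisha: beats Yuki; loses to Kwame and Carlos → score 1.
Kwame: beats Yuki, Aisha, and Carlos → score 3.
Carlos: beats Yuki and Aisha; loses to Kwame → score 2.
Kwame has the best pairwise record.

Kwame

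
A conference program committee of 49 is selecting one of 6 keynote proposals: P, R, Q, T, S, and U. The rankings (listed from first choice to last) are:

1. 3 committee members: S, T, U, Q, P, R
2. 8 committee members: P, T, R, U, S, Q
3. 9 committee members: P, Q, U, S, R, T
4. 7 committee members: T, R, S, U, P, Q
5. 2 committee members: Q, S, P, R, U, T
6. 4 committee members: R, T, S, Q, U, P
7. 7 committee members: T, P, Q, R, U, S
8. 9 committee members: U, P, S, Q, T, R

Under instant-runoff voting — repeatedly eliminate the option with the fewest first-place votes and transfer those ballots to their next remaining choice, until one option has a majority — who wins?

Round 1: P 17, R 4, Q 2, T 14, S 3, U 9. Eliminate Q.
Round 2: P 17, R 4, T 14, S 5, U 9. Eliminate R.
Round 3: P 17, T 18, S 5, U 9. Eliminate S.
Round 4: P 19, T 21, U 9. Eliminate U.
Round 5: P 28, T 21. P has a majority.

P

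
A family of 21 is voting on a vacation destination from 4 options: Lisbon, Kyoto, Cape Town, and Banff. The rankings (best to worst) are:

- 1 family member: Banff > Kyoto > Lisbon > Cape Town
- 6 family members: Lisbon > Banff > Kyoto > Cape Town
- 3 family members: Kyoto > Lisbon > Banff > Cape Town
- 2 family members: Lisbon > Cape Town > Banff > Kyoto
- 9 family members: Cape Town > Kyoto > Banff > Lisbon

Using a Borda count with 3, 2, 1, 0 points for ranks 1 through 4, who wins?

Lisbon: 1·1 + 6·3 + 3·2 + 2·3 + 9·0 = 31
Kyoto: 1·2 + 6·1 + 3·3 + 2·0 + 9·2 = 35
Cape Town: 1·0 + 6·0 + 3·0 + 2·2 + 9·3 = 31
Banff: 1·3 + 6·2 + 3·1 + 2·1 + 9·1 = 29
Kyoto has the highest Borda score (35).

Kyoto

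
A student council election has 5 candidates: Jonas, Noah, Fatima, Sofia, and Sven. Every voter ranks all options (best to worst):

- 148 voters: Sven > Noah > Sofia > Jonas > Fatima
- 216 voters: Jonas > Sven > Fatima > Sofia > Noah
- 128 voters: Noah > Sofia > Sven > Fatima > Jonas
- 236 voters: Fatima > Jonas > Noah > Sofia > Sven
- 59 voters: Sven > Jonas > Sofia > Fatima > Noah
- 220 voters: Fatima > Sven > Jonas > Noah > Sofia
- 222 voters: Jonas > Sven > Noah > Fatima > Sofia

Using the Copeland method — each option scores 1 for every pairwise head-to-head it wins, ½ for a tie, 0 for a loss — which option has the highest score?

Jonas

Jonas: beats Noah, Fatima, Sofia, and Sven → score 4.
Noah: beats Sofia; loses to Jonas, Fatima, and Sven → score 1.
Fatima: beats Noah and Sofia; loses to Jonas and Sven → score 2.
Sofia: loses to Jonas, Noah, Fatima, and Sven → score 0.
Sven: beats Noah, Fatima, and Sofia; loses to Jonas → score 3.
Jonas has the best pairwise record.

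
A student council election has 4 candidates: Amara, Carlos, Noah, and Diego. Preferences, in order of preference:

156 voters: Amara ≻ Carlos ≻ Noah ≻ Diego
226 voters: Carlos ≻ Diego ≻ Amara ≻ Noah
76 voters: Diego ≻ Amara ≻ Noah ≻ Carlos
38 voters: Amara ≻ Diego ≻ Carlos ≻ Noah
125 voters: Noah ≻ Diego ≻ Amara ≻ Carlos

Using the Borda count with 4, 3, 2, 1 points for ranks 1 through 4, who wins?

Amara

Amara: 156·4 + 226·2 + 76·3 + 38·4 + 125·2 = 1706
Carlos: 156·3 + 226·4 + 76·1 + 38·2 + 125·1 = 1649
Noah: 156·2 + 226·1 + 76·2 + 38·1 + 125·4 = 1228
Diego: 156·1 + 226·3 + 76·4 + 38·3 + 125·3 = 1627
Amara has the highest Borda score (1706).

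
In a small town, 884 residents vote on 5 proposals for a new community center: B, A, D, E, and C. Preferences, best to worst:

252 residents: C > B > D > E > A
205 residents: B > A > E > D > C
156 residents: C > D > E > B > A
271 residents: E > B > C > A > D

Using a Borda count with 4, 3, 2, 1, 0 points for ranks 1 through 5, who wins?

B: 252·3 + 205·4 + 156·1 + 271·3 = 2545
A: 252·0 + 205·3 + 156·0 + 271·1 = 886
D: 252·2 + 205·1 + 156·3 + 271·0 = 1177
E: 252·1 + 205·2 + 156·2 + 271·4 = 2058
C: 252·4 + 205·0 + 156·4 + 271·2 = 2174
B has the highest Borda score (2545).

B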